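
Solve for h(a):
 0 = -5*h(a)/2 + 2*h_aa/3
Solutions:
 h(a) = C1*exp(-sqrt(15)*a/2) + C2*exp(sqrt(15)*a/2)


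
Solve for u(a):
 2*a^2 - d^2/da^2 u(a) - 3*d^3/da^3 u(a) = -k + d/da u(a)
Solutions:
 u(a) = C1 + 2*a^3/3 - 2*a^2 + a*k - 8*a + (C2*sin(sqrt(11)*a/6) + C3*cos(sqrt(11)*a/6))*exp(-a/6)


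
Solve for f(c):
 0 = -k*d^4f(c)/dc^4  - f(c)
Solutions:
 f(c) = C1*exp(-c*(-1/k)^(1/4)) + C2*exp(c*(-1/k)^(1/4)) + C3*exp(-I*c*(-1/k)^(1/4)) + C4*exp(I*c*(-1/k)^(1/4))


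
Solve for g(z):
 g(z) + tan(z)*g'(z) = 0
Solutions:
 g(z) = C1/sin(z)


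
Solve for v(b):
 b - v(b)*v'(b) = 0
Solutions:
 v(b) = -sqrt(C1 + b^2)
 v(b) = sqrt(C1 + b^2)


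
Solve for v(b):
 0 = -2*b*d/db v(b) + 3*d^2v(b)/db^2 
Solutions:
 v(b) = C1 + C2*erfi(sqrt(3)*b/3)


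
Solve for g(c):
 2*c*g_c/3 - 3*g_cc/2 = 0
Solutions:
 g(c) = C1 + C2*erfi(sqrt(2)*c/3)


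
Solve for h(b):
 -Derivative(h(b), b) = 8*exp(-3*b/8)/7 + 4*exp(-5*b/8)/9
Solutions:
 h(b) = C1 + 64*exp(-3*b/8)/21 + 32*exp(-5*b/8)/45


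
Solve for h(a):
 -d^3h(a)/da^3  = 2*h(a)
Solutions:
 h(a) = C3*exp(-2^(1/3)*a) + (C1*sin(2^(1/3)*sqrt(3)*a/2) + C2*cos(2^(1/3)*sqrt(3)*a/2))*exp(2^(1/3)*a/2)


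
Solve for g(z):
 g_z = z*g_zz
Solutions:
 g(z) = C1 + C2*z^2


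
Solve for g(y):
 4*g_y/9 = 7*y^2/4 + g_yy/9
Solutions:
 g(y) = C1 + C2*exp(4*y) + 21*y^3/16 + 63*y^2/64 + 63*y/128


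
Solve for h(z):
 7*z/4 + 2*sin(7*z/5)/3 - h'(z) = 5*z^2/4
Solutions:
 h(z) = C1 - 5*z^3/12 + 7*z^2/8 - 10*cos(7*z/5)/21


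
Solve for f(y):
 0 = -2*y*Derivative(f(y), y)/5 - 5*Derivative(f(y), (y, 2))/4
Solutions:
 f(y) = C1 + C2*erf(2*y/5)


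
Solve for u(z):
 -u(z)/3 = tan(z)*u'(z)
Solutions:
 u(z) = C1/sin(z)^(1/3)


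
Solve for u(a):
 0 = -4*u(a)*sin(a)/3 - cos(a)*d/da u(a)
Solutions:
 u(a) = C1*cos(a)^(4/3)


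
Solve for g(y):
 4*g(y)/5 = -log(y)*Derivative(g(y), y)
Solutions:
 g(y) = C1*exp(-4*li(y)/5)


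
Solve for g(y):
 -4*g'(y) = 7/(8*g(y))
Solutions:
 g(y) = -sqrt(C1 - 7*y)/4
 g(y) = sqrt(C1 - 7*y)/4


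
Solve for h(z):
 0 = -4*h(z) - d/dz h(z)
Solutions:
 h(z) = C1*exp(-4*z)


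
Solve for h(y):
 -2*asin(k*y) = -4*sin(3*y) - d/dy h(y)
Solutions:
 h(y) = C1 + 2*Piecewise((y*asin(k*y) + sqrt(-k^2*y^2 + 1)/k, Ne(k, 0)), (0, True)) + 4*cos(3*y)/3


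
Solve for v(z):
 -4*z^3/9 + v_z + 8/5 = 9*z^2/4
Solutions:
 v(z) = C1 + z^4/9 + 3*z^3/4 - 8*z/5


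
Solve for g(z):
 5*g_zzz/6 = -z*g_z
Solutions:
 g(z) = C1 + Integral(C2*airyai(-5^(2/3)*6^(1/3)*z/5) + C3*airybi(-5^(2/3)*6^(1/3)*z/5), z)


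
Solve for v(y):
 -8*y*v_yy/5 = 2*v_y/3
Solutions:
 v(y) = C1 + C2*y^(7/12)


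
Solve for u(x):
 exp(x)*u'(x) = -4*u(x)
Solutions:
 u(x) = C1*exp(4*exp(-x))


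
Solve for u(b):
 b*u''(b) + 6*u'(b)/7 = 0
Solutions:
 u(b) = C1 + C2*b^(1/7)


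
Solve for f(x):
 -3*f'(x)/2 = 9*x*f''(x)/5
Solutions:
 f(x) = C1 + C2*x^(1/6)


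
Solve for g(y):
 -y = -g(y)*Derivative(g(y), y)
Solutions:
 g(y) = -sqrt(C1 + y^2)
 g(y) = sqrt(C1 + y^2)


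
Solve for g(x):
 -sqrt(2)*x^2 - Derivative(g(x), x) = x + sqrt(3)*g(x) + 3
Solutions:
 g(x) = C1*exp(-sqrt(3)*x) - sqrt(6)*x^2/3 - sqrt(3)*x/3 + 2*sqrt(2)*x/3 - sqrt(3) - 2*sqrt(6)/9 + 1/3


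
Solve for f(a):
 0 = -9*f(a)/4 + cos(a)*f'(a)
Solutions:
 f(a) = C1*(sin(a) + 1)^(9/8)/(sin(a) - 1)^(9/8)


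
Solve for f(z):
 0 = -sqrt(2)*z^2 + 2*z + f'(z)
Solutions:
 f(z) = C1 + sqrt(2)*z^3/3 - z^2


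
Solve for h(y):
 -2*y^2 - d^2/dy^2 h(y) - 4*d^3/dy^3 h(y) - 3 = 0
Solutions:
 h(y) = C1 + C2*y + C3*exp(-y/4) - y^4/6 + 8*y^3/3 - 67*y^2/2


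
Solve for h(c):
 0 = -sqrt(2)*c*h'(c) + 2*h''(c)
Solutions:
 h(c) = C1 + C2*erfi(2^(1/4)*c/2)


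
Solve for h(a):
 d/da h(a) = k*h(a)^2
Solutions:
 h(a) = -1/(C1 + a*k)


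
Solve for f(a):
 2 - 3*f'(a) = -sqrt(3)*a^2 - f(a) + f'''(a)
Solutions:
 f(a) = C1*exp(2^(1/3)*a*(-2^(1/3)*(1 + sqrt(5))^(1/3) + 2/(1 + sqrt(5))^(1/3))/4)*sin(2^(1/3)*sqrt(3)*a*(2/(1 + sqrt(5))^(1/3) + 2^(1/3)*(1 + sqrt(5))^(1/3))/4) + C2*exp(2^(1/3)*a*(-2^(1/3)*(1 + sqrt(5))^(1/3) + 2/(1 + sqrt(5))^(1/3))/4)*cos(2^(1/3)*sqrt(3)*a*(2/(1 + sqrt(5))^(1/3) + 2^(1/3)*(1 + sqrt(5))^(1/3))/4) + C3*exp(2^(1/3)*a*(-1/(1 + sqrt(5))^(1/3) + 2^(1/3)*(1 + sqrt(5))^(1/3)/2)) - sqrt(3)*a^2 - 6*sqrt(3)*a - 18*sqrt(3) - 2


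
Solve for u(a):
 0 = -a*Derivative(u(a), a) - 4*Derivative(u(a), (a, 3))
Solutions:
 u(a) = C1 + Integral(C2*airyai(-2^(1/3)*a/2) + C3*airybi(-2^(1/3)*a/2), a)


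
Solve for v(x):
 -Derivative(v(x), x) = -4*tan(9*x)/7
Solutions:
 v(x) = C1 - 4*log(cos(9*x))/63


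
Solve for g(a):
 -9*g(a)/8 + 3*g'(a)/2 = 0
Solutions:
 g(a) = C1*exp(3*a/4)


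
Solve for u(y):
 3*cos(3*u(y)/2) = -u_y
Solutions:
 u(y) = -2*asin((C1 + exp(9*y))/(C1 - exp(9*y)))/3 + 2*pi/3
 u(y) = 2*asin((C1 + exp(9*y))/(C1 - exp(9*y)))/3


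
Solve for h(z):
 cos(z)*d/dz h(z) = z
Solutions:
 h(z) = C1 + Integral(z/cos(z), z)


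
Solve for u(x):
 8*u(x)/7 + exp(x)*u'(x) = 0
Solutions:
 u(x) = C1*exp(8*exp(-x)/7)


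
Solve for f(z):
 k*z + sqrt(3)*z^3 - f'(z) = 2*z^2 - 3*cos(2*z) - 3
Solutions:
 f(z) = C1 + k*z^2/2 + sqrt(3)*z^4/4 - 2*z^3/3 + 3*z + 3*sin(z)*cos(z)


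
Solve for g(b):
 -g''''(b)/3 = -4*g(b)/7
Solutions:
 g(b) = C1*exp(-sqrt(2)*3^(1/4)*7^(3/4)*b/7) + C2*exp(sqrt(2)*3^(1/4)*7^(3/4)*b/7) + C3*sin(sqrt(2)*3^(1/4)*7^(3/4)*b/7) + C4*cos(sqrt(2)*3^(1/4)*7^(3/4)*b/7)


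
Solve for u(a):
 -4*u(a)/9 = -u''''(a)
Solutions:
 u(a) = C1*exp(-sqrt(6)*a/3) + C2*exp(sqrt(6)*a/3) + C3*sin(sqrt(6)*a/3) + C4*cos(sqrt(6)*a/3)


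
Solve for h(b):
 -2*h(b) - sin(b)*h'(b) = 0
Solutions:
 h(b) = C1*(cos(b) + 1)/(cos(b) - 1)


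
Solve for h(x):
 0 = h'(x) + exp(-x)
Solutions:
 h(x) = C1 + exp(-x)


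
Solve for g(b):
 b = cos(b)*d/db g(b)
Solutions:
 g(b) = C1 + Integral(b/cos(b), b)


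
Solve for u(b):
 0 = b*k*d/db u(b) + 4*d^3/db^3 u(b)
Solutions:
 u(b) = C1 + Integral(C2*airyai(2^(1/3)*b*(-k)^(1/3)/2) + C3*airybi(2^(1/3)*b*(-k)^(1/3)/2), b)


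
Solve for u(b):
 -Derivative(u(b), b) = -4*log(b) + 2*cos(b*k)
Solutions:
 u(b) = C1 + 4*b*log(b) - 4*b - 2*Piecewise((sin(b*k)/k, Ne(k, 0)), (b, True))


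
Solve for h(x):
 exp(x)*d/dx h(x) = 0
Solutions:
 h(x) = C1


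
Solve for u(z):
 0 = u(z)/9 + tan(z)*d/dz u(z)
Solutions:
 u(z) = C1/sin(z)^(1/9)


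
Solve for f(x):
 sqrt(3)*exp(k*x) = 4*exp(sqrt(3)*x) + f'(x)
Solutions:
 f(x) = C1 - 4*sqrt(3)*exp(sqrt(3)*x)/3 + sqrt(3)*exp(k*x)/k


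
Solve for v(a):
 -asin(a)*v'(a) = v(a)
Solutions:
 v(a) = C1*exp(-Integral(1/asin(a), a))


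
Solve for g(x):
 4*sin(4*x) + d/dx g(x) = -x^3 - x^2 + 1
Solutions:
 g(x) = C1 - x^4/4 - x^3/3 + x + cos(4*x)


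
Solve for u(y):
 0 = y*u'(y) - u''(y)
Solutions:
 u(y) = C1 + C2*erfi(sqrt(2)*y/2)


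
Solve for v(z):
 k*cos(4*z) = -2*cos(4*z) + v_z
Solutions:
 v(z) = C1 + k*sin(4*z)/4 + sin(4*z)/2


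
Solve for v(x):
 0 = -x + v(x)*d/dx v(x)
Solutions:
 v(x) = -sqrt(C1 + x^2)
 v(x) = sqrt(C1 + x^2)


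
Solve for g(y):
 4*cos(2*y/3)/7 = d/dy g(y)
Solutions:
 g(y) = C1 + 6*sin(2*y/3)/7


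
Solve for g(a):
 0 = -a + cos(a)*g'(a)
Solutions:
 g(a) = C1 + Integral(a/cos(a), a)


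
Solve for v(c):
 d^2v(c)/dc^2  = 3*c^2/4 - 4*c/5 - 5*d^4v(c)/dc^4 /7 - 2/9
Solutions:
 v(c) = C1 + C2*c + C3*sin(sqrt(35)*c/5) + C4*cos(sqrt(35)*c/5) + c^4/16 - 2*c^3/15 - 163*c^2/252


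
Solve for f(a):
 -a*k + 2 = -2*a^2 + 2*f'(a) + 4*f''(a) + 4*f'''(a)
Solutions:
 f(a) = C1 + a^3/3 - a^2*k/4 - 2*a^2 + a*k + 5*a + (C2*sin(a/2) + C3*cos(a/2))*exp(-a/2)


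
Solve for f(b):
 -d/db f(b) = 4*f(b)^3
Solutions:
 f(b) = -sqrt(2)*sqrt(-1/(C1 - 4*b))/2
 f(b) = sqrt(2)*sqrt(-1/(C1 - 4*b))/2


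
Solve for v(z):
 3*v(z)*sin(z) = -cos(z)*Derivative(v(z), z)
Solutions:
 v(z) = C1*cos(z)^3


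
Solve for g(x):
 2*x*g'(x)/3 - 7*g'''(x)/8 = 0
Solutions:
 g(x) = C1 + Integral(C2*airyai(2*2^(1/3)*21^(2/3)*x/21) + C3*airybi(2*2^(1/3)*21^(2/3)*x/21), x)


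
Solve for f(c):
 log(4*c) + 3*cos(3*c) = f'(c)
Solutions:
 f(c) = C1 + c*log(c) - c + 2*c*log(2) + sin(3*c)


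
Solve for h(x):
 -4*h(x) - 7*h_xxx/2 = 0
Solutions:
 h(x) = C3*exp(-2*7^(2/3)*x/7) + (C1*sin(sqrt(3)*7^(2/3)*x/7) + C2*cos(sqrt(3)*7^(2/3)*x/7))*exp(7^(2/3)*x/7)


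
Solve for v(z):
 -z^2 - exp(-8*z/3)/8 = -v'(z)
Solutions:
 v(z) = C1 + z^3/3 - 3*exp(-8*z/3)/64


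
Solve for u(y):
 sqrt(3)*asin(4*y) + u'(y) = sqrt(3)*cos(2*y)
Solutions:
 u(y) = C1 - sqrt(3)*(y*asin(4*y) + sqrt(1 - 16*y^2)/4) + sqrt(3)*sin(2*y)/2


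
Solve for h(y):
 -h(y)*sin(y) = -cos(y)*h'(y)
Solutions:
 h(y) = C1/cos(y)


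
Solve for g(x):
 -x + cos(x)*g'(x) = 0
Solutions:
 g(x) = C1 + Integral(x/cos(x), x)


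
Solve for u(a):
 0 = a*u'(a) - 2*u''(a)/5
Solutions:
 u(a) = C1 + C2*erfi(sqrt(5)*a/2)


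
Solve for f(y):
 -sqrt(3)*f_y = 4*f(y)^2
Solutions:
 f(y) = 3/(C1 + 4*sqrt(3)*y)


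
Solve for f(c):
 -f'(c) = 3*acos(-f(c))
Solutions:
 Integral(1/acos(-_y), (_y, f(c))) = C1 - 3*c


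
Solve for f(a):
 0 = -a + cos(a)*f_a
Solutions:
 f(a) = C1 + Integral(a/cos(a), a)


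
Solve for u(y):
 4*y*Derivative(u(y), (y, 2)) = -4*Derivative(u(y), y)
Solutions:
 u(y) = C1 + C2*log(y)


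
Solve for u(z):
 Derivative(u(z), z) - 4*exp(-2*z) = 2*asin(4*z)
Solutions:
 u(z) = C1 + 2*z*asin(4*z) + sqrt(1 - 16*z^2)/2 - 2*exp(-2*z)


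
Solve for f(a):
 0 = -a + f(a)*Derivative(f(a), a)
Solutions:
 f(a) = -sqrt(C1 + a^2)
 f(a) = sqrt(C1 + a^2)


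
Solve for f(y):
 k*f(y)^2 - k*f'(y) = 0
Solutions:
 f(y) = -1/(C1 + y)


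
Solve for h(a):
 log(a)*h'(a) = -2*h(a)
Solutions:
 h(a) = C1*exp(-2*li(a))


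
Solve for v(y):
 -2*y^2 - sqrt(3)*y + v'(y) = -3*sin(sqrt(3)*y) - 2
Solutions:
 v(y) = C1 + 2*y^3/3 + sqrt(3)*y^2/2 - 2*y + sqrt(3)*cos(sqrt(3)*y)


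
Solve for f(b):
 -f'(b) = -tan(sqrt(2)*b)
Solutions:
 f(b) = C1 - sqrt(2)*log(cos(sqrt(2)*b))/2


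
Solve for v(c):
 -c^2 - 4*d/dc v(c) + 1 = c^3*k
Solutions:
 v(c) = C1 - c^4*k/16 - c^3/12 + c/4


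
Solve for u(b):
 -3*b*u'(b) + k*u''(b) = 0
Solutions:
 u(b) = C1 + C2*erf(sqrt(6)*b*sqrt(-1/k)/2)/sqrt(-1/k)


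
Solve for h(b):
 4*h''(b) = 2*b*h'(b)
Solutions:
 h(b) = C1 + C2*erfi(b/2)


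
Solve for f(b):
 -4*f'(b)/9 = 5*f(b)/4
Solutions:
 f(b) = C1*exp(-45*b/16)


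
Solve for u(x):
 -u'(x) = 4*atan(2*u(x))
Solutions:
 Integral(1/atan(2*_y), (_y, u(x))) = C1 - 4*x


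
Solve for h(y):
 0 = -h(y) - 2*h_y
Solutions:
 h(y) = C1*exp(-y/2)


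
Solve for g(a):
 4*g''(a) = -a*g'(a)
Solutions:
 g(a) = C1 + C2*erf(sqrt(2)*a/4)


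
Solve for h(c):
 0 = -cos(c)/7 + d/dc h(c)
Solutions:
 h(c) = C1 + sin(c)/7


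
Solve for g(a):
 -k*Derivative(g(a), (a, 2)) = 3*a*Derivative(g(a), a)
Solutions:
 g(a) = C1 + C2*sqrt(k)*erf(sqrt(6)*a*sqrt(1/k)/2)


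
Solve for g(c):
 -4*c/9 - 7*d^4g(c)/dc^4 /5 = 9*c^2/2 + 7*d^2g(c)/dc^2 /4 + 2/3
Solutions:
 g(c) = C1 + C2*c + C3*sin(sqrt(5)*c/2) + C4*cos(sqrt(5)*c/2) - 3*c^4/14 - 8*c^3/189 + 28*c^2/15


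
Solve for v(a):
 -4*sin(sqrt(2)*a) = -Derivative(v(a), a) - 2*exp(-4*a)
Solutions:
 v(a) = C1 - 2*sqrt(2)*cos(sqrt(2)*a) + exp(-4*a)/2


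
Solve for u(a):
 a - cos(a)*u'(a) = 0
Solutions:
 u(a) = C1 + Integral(a/cos(a), a)


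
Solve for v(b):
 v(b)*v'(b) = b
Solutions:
 v(b) = -sqrt(C1 + b^2)
 v(b) = sqrt(C1 + b^2)


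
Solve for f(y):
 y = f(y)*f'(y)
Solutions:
 f(y) = -sqrt(C1 + y^2)
 f(y) = sqrt(C1 + y^2)


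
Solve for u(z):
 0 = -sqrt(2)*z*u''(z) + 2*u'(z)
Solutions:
 u(z) = C1 + C2*z^(1 + sqrt(2))


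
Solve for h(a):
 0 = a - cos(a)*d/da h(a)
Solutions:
 h(a) = C1 + Integral(a/cos(a), a)


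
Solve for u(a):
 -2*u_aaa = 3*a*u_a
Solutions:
 u(a) = C1 + Integral(C2*airyai(-2^(2/3)*3^(1/3)*a/2) + C3*airybi(-2^(2/3)*3^(1/3)*a/2), a)


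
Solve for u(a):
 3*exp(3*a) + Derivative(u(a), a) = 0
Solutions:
 u(a) = C1 - exp(3*a)


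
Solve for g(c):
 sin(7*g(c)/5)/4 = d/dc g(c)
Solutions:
 -c/4 + 5*log(cos(7*g(c)/5) - 1)/14 - 5*log(cos(7*g(c)/5) + 1)/14 = C1


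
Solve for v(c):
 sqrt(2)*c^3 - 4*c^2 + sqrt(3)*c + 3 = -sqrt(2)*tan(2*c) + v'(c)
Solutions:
 v(c) = C1 + sqrt(2)*c^4/4 - 4*c^3/3 + sqrt(3)*c^2/2 + 3*c - sqrt(2)*log(cos(2*c))/2


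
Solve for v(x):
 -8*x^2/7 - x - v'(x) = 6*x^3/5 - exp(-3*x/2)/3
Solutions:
 v(x) = C1 - 3*x^4/10 - 8*x^3/21 - x^2/2 - 2*exp(-3*x/2)/9


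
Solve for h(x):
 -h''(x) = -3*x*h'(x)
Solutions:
 h(x) = C1 + C2*erfi(sqrt(6)*x/2)


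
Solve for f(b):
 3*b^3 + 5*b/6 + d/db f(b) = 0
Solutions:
 f(b) = C1 - 3*b^4/4 - 5*b^2/12


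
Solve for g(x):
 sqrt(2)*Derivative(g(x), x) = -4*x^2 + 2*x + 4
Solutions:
 g(x) = C1 - 2*sqrt(2)*x^3/3 + sqrt(2)*x^2/2 + 2*sqrt(2)*x


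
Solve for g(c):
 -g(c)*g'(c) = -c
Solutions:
 g(c) = -sqrt(C1 + c^2)
 g(c) = sqrt(C1 + c^2)


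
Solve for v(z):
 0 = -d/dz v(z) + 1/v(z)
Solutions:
 v(z) = -sqrt(C1 + 2*z)
 v(z) = sqrt(C1 + 2*z)


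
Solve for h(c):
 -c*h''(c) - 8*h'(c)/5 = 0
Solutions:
 h(c) = C1 + C2/c^(3/5)


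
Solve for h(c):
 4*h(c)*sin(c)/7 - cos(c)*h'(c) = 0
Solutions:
 h(c) = C1/cos(c)^(4/7)


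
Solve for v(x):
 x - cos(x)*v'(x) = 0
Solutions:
 v(x) = C1 + Integral(x/cos(x), x)


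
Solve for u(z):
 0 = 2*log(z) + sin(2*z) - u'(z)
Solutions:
 u(z) = C1 + 2*z*log(z) - 2*z - cos(2*z)/2


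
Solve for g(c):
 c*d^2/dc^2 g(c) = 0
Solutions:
 g(c) = C1 + C2*c


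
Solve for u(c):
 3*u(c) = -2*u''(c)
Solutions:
 u(c) = C1*sin(sqrt(6)*c/2) + C2*cos(sqrt(6)*c/2)


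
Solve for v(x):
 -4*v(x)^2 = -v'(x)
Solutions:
 v(x) = -1/(C1 + 4*x)


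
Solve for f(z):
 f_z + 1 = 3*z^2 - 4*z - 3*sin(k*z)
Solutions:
 f(z) = C1 + z^3 - 2*z^2 - z + 3*cos(k*z)/k


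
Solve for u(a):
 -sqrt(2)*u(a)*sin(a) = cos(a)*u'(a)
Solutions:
 u(a) = C1*cos(a)^(sqrt(2))


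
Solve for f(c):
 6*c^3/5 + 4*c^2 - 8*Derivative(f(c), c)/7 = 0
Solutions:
 f(c) = C1 + 21*c^4/80 + 7*c^3/6


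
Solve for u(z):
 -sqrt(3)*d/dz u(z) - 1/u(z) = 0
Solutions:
 u(z) = -sqrt(C1 - 6*sqrt(3)*z)/3
 u(z) = sqrt(C1 - 6*sqrt(3)*z)/3


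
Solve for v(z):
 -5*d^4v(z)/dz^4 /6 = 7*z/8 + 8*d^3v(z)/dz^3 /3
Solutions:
 v(z) = C1 + C2*z + C3*z^2 + C4*exp(-16*z/5) - 7*z^4/512 + 35*z^3/2048


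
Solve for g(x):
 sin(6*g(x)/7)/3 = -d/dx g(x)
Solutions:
 x/3 + 7*log(cos(6*g(x)/7) - 1)/12 - 7*log(cos(6*g(x)/7) + 1)/12 = C1


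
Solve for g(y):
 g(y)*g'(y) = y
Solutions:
 g(y) = -sqrt(C1 + y^2)
 g(y) = sqrt(C1 + y^2)


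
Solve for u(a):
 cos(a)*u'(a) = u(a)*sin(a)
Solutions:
 u(a) = C1/cos(a)


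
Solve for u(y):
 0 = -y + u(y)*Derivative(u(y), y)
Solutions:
 u(y) = -sqrt(C1 + y^2)
 u(y) = sqrt(C1 + y^2)


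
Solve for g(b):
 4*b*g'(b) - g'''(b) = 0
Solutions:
 g(b) = C1 + Integral(C2*airyai(2^(2/3)*b) + C3*airybi(2^(2/3)*b), b)


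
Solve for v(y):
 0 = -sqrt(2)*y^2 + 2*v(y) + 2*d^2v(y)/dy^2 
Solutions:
 v(y) = C1*sin(y) + C2*cos(y) + sqrt(2)*y^2/2 - sqrt(2)


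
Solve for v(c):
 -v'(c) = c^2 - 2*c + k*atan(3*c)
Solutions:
 v(c) = C1 - c^3/3 + c^2 - k*(c*atan(3*c) - log(9*c^2 + 1)/6)


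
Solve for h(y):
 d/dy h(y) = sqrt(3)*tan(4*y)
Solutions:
 h(y) = C1 - sqrt(3)*log(cos(4*y))/4


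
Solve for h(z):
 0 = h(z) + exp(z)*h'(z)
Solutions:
 h(z) = C1*exp(exp(-z))


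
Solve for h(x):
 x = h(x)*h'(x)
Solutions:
 h(x) = -sqrt(C1 + x^2)
 h(x) = sqrt(C1 + x^2)


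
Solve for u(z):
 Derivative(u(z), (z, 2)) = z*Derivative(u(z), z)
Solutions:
 u(z) = C1 + C2*erfi(sqrt(2)*z/2)


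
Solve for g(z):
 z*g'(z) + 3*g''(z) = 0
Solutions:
 g(z) = C1 + C2*erf(sqrt(6)*z/6)


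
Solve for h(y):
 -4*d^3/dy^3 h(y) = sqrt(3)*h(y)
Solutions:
 h(y) = C3*exp(-2^(1/3)*3^(1/6)*y/2) + (C1*sin(2^(1/3)*3^(2/3)*y/4) + C2*cos(2^(1/3)*3^(2/3)*y/4))*exp(2^(1/3)*3^(1/6)*y/4)


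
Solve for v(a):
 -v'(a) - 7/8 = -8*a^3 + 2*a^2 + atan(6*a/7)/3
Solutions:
 v(a) = C1 + 2*a^4 - 2*a^3/3 - a*atan(6*a/7)/3 - 7*a/8 + 7*log(36*a^2 + 49)/36


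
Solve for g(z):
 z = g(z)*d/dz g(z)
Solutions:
 g(z) = -sqrt(C1 + z^2)
 g(z) = sqrt(C1 + z^2)


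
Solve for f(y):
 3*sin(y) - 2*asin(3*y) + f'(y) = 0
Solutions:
 f(y) = C1 + 2*y*asin(3*y) + 2*sqrt(1 - 9*y^2)/3 + 3*cos(y)


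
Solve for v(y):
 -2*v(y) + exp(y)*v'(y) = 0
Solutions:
 v(y) = C1*exp(-2*exp(-y))


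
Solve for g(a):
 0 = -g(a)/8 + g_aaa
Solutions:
 g(a) = C3*exp(a/2) + (C1*sin(sqrt(3)*a/4) + C2*cos(sqrt(3)*a/4))*exp(-a/4)


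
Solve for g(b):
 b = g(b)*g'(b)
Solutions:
 g(b) = -sqrt(C1 + b^2)
 g(b) = sqrt(C1 + b^2)


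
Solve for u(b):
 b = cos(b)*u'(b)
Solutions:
 u(b) = C1 + Integral(b/cos(b), b)


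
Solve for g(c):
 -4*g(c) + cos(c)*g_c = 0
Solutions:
 g(c) = C1*(sin(c)^2 + 2*sin(c) + 1)/(sin(c)^2 - 2*sin(c) + 1)


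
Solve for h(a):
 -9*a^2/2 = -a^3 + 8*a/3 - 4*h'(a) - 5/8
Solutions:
 h(a) = C1 - a^4/16 + 3*a^3/8 + a^2/3 - 5*a/32


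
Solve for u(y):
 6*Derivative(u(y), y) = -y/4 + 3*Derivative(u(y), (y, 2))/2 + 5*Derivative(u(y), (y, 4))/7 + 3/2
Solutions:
 u(y) = C1 + C2*exp(70^(1/3)*y*(-(60 + sqrt(3670))^(1/3) + 70^(1/3)/(60 + sqrt(3670))^(1/3))/20)*sin(sqrt(3)*70^(1/3)*y*(70^(1/3)/(60 + sqrt(3670))^(1/3) + (60 + sqrt(3670))^(1/3))/20) + C3*exp(70^(1/3)*y*(-(60 + sqrt(3670))^(1/3) + 70^(1/3)/(60 + sqrt(3670))^(1/3))/20)*cos(sqrt(3)*70^(1/3)*y*(70^(1/3)/(60 + sqrt(3670))^(1/3) + (60 + sqrt(3670))^(1/3))/20) + C4*exp(-70^(1/3)*y*(-(60 + sqrt(3670))^(1/3) + 70^(1/3)/(60 + sqrt(3670))^(1/3))/10) - y^2/48 + 23*y/96


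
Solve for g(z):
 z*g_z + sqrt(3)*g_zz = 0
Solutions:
 g(z) = C1 + C2*erf(sqrt(2)*3^(3/4)*z/6)


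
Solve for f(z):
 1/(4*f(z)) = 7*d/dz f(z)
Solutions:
 f(z) = -sqrt(C1 + 14*z)/14
 f(z) = sqrt(C1 + 14*z)/14


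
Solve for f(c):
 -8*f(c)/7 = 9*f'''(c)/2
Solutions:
 f(c) = C3*exp(-2*294^(1/3)*c/21) + (C1*sin(3^(5/6)*98^(1/3)*c/21) + C2*cos(3^(5/6)*98^(1/3)*c/21))*exp(294^(1/3)*c/21)


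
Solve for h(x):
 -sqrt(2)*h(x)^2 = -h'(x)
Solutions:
 h(x) = -1/(C1 + sqrt(2)*x)


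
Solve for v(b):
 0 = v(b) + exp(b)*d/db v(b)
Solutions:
 v(b) = C1*exp(exp(-b))


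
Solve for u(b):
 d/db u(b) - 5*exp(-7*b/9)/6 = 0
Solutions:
 u(b) = C1 - 15*exp(-7*b/9)/14


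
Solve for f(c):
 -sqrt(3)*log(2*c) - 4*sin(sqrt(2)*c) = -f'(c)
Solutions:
 f(c) = C1 + sqrt(3)*c*(log(c) - 1) + sqrt(3)*c*log(2) - 2*sqrt(2)*cos(sqrt(2)*c)


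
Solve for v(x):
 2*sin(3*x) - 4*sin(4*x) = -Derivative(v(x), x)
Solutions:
 v(x) = C1 + 2*cos(3*x)/3 - cos(4*x)


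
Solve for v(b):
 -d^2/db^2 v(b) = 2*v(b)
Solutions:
 v(b) = C1*sin(sqrt(2)*b) + C2*cos(sqrt(2)*b)


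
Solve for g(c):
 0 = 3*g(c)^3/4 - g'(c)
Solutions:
 g(c) = -sqrt(2)*sqrt(-1/(C1 + 3*c))
 g(c) = sqrt(2)*sqrt(-1/(C1 + 3*c))


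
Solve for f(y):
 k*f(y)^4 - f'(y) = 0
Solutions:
 f(y) = (-1/(C1 + 3*k*y))^(1/3)
 f(y) = (-1/(C1 + k*y))^(1/3)*(-3^(2/3) - 3*3^(1/6)*I)/6
 f(y) = (-1/(C1 + k*y))^(1/3)*(-3^(2/3) + 3*3^(1/6)*I)/6


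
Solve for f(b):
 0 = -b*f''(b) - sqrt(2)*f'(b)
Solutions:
 f(b) = C1 + C2*b^(1 - sqrt(2))


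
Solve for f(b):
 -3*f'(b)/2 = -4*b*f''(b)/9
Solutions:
 f(b) = C1 + C2*b^(35/8)


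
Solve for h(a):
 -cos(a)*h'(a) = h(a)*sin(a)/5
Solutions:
 h(a) = C1*cos(a)^(1/5)


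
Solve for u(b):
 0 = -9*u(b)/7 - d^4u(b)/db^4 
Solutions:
 u(b) = (C1*sin(sqrt(6)*7^(3/4)*b/14) + C2*cos(sqrt(6)*7^(3/4)*b/14))*exp(-sqrt(6)*7^(3/4)*b/14) + (C3*sin(sqrt(6)*7^(3/4)*b/14) + C4*cos(sqrt(6)*7^(3/4)*b/14))*exp(sqrt(6)*7^(3/4)*b/14)


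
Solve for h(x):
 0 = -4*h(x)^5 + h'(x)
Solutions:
 h(x) = -(-1/(C1 + 16*x))^(1/4)
 h(x) = (-1/(C1 + 16*x))^(1/4)
 h(x) = -I*(-1/(C1 + 16*x))^(1/4)
 h(x) = I*(-1/(C1 + 16*x))^(1/4)


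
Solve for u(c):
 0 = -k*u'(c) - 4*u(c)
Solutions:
 u(c) = C1*exp(-4*c/k)


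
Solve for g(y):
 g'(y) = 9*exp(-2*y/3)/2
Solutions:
 g(y) = C1 - 27*exp(-2*y/3)/4


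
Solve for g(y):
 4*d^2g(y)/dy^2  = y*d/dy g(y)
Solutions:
 g(y) = C1 + C2*erfi(sqrt(2)*y/4)


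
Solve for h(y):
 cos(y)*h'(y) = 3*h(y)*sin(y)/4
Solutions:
 h(y) = C1/cos(y)^(3/4)


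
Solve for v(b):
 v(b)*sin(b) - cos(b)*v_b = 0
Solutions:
 v(b) = C1/cos(b)


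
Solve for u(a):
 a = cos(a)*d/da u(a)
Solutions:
 u(a) = C1 + Integral(a/cos(a), a)


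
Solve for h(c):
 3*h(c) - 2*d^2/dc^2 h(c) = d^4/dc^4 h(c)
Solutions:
 h(c) = C1*exp(-c) + C2*exp(c) + C3*sin(sqrt(3)*c) + C4*cos(sqrt(3)*c)


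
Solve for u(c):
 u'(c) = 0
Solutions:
 u(c) = C1


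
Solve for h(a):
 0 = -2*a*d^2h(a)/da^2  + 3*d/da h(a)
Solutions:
 h(a) = C1 + C2*a^(5/2)


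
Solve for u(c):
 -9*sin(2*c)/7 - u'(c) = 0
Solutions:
 u(c) = C1 + 9*cos(2*c)/14


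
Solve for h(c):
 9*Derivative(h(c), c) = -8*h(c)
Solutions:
 h(c) = C1*exp(-8*c/9)


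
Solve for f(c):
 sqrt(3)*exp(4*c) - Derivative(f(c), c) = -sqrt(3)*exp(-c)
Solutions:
 f(c) = C1 + sqrt(3)*exp(4*c)/4 - sqrt(3)*exp(-c)


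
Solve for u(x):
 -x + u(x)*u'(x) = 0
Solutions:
 u(x) = -sqrt(C1 + x^2)
 u(x) = sqrt(C1 + x^2)


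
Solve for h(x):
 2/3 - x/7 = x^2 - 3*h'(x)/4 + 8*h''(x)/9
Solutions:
 h(x) = C1 + C2*exp(27*x/32) + 4*x^3/9 + 950*x^2/567 + 47192*x/15309


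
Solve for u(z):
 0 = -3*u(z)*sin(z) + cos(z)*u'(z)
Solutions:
 u(z) = C1/cos(z)^3


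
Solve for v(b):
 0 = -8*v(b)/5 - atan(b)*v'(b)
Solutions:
 v(b) = C1*exp(-8*Integral(1/atan(b), b)/5)


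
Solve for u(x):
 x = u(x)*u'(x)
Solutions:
 u(x) = -sqrt(C1 + x^2)
 u(x) = sqrt(C1 + x^2)


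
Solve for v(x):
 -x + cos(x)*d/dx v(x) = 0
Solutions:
 v(x) = C1 + Integral(x/cos(x), x)


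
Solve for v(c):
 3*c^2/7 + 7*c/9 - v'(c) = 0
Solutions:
 v(c) = C1 + c^3/7 + 7*c^2/18


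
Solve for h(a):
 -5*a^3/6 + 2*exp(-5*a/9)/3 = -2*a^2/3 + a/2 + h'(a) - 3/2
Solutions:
 h(a) = C1 - 5*a^4/24 + 2*a^3/9 - a^2/4 + 3*a/2 - 6*exp(-5*a/9)/5


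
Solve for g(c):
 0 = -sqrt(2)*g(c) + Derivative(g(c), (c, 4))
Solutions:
 g(c) = C1*exp(-2^(1/8)*c) + C2*exp(2^(1/8)*c) + C3*sin(2^(1/8)*c) + C4*cos(2^(1/8)*c)


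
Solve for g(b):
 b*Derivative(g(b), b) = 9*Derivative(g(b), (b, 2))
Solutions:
 g(b) = C1 + C2*erfi(sqrt(2)*b/6)


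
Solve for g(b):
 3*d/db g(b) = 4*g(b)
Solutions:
 g(b) = C1*exp(4*b/3)


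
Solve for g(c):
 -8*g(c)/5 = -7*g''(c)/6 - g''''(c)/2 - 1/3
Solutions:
 g(c) = C1*exp(-sqrt(30)*c*sqrt(-35 + sqrt(4105))/30) + C2*exp(sqrt(30)*c*sqrt(-35 + sqrt(4105))/30) + C3*sin(sqrt(30)*c*sqrt(35 + sqrt(4105))/30) + C4*cos(sqrt(30)*c*sqrt(35 + sqrt(4105))/30) + 5/24


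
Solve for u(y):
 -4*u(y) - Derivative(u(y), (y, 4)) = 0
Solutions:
 u(y) = (C1*sin(y) + C2*cos(y))*exp(-y) + (C3*sin(y) + C4*cos(y))*exp(y)


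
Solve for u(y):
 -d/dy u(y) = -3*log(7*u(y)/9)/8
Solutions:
 8*Integral(1/(-log(_y) - log(7) + 2*log(3)), (_y, u(y)))/3 = C1 - y


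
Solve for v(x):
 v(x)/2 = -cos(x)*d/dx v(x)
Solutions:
 v(x) = C1*(sin(x) - 1)^(1/4)/(sin(x) + 1)^(1/4)


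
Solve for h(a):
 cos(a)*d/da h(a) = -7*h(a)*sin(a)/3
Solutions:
 h(a) = C1*cos(a)^(7/3)


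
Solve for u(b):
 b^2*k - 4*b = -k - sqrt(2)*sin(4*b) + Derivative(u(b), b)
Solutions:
 u(b) = C1 + b^3*k/3 - 2*b^2 + b*k - sqrt(2)*cos(4*b)/4


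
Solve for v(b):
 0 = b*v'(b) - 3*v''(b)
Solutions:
 v(b) = C1 + C2*erfi(sqrt(6)*b/6)


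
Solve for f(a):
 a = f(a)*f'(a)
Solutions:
 f(a) = -sqrt(C1 + a^2)
 f(a) = sqrt(C1 + a^2)


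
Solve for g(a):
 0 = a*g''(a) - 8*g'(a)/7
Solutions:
 g(a) = C1 + C2*a^(15/7)


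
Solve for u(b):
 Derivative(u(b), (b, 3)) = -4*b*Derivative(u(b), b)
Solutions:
 u(b) = C1 + Integral(C2*airyai(-2^(2/3)*b) + C3*airybi(-2^(2/3)*b), b)


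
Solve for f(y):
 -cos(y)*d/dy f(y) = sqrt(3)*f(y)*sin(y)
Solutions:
 f(y) = C1*cos(y)^(sqrt(3))


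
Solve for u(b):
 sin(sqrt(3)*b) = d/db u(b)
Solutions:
 u(b) = C1 - sqrt(3)*cos(sqrt(3)*b)/3


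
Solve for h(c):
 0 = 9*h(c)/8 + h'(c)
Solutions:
 h(c) = C1*exp(-9*c/8)


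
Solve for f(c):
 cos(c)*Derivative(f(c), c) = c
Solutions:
 f(c) = C1 + Integral(c/cos(c), c)


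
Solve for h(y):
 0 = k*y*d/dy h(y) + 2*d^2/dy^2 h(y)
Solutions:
 h(y) = Piecewise((-sqrt(pi)*C1*erf(sqrt(k)*y/2)/sqrt(k) - C2, (k > 0) | (k < 0)), (-C1*y - C2, True))


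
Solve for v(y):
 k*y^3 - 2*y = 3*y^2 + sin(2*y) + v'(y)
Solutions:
 v(y) = C1 + k*y^4/4 - y^3 - y^2 + cos(2*y)/2


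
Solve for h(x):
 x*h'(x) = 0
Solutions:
 h(x) = C1


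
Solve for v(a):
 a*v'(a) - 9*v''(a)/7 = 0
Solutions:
 v(a) = C1 + C2*erfi(sqrt(14)*a/6)


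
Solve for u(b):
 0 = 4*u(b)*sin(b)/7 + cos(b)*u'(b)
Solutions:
 u(b) = C1*cos(b)^(4/7)


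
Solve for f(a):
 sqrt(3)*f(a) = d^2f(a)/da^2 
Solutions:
 f(a) = C1*exp(-3^(1/4)*a) + C2*exp(3^(1/4)*a)


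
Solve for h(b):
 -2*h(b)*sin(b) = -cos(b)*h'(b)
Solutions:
 h(b) = C1/cos(b)^2


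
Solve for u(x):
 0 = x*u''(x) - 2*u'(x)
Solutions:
 u(x) = C1 + C2*x^3


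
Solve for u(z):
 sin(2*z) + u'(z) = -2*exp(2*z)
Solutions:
 u(z) = C1 - exp(2*z) + cos(2*z)/2


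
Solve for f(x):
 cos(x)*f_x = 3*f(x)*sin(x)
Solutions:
 f(x) = C1/cos(x)^3


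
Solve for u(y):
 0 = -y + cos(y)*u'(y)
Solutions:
 u(y) = C1 + Integral(y/cos(y), y)


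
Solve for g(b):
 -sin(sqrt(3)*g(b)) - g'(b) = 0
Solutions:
 g(b) = sqrt(3)*(-acos((-exp(2*sqrt(3)*C1) - exp(2*sqrt(3)*b))/(exp(2*sqrt(3)*C1) - exp(2*sqrt(3)*b))) + 2*pi)/3
 g(b) = sqrt(3)*acos((-exp(2*sqrt(3)*C1) - exp(2*sqrt(3)*b))/(exp(2*sqrt(3)*C1) - exp(2*sqrt(3)*b)))/3


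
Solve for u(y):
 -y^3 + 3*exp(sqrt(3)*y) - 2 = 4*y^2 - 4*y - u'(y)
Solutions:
 u(y) = C1 + y^4/4 + 4*y^3/3 - 2*y^2 + 2*y - sqrt(3)*exp(sqrt(3)*y)


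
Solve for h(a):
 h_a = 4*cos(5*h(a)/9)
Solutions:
 -4*a - 9*log(sin(5*h(a)/9) - 1)/10 + 9*log(sin(5*h(a)/9) + 1)/10 = C1


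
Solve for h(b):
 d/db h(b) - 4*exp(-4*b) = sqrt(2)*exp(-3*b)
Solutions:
 h(b) = C1 - sqrt(2)*exp(-3*b)/3 - exp(-4*b)


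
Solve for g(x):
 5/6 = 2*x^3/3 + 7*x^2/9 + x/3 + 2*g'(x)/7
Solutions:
 g(x) = C1 - 7*x^4/12 - 49*x^3/54 - 7*x^2/12 + 35*x/12


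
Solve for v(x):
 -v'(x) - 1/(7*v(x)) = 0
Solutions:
 v(x) = -sqrt(C1 - 14*x)/7
 v(x) = sqrt(C1 - 14*x)/7


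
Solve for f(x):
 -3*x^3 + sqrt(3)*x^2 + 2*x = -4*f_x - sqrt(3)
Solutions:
 f(x) = C1 + 3*x^4/16 - sqrt(3)*x^3/12 - x^2/4 - sqrt(3)*x/4


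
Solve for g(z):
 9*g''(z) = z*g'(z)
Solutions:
 g(z) = C1 + C2*erfi(sqrt(2)*z/6)


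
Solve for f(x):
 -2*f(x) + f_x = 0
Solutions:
 f(x) = C1*exp(2*x)


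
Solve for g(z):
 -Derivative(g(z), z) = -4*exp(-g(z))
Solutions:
 g(z) = log(C1 + 4*z)


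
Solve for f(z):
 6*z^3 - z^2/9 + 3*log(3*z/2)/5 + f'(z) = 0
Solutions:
 f(z) = C1 - 3*z^4/2 + z^3/27 - 3*z*log(z)/5 - 3*z*log(3)/5 + 3*z*log(2)/5 + 3*z/5


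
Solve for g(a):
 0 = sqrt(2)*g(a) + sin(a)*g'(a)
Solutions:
 g(a) = C1*(cos(a) + 1)^(sqrt(2)/2)/(cos(a) - 1)^(sqrt(2)/2)


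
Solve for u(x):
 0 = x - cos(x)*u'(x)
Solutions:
 u(x) = C1 + Integral(x/cos(x), x)


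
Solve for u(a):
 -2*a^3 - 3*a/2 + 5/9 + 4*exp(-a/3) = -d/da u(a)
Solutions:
 u(a) = C1 + a^4/2 + 3*a^2/4 - 5*a/9 + 12*exp(-a/3)


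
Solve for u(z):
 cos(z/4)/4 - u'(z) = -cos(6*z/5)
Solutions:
 u(z) = C1 + sin(z/4) + 5*sin(6*z/5)/6


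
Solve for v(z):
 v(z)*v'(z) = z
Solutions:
 v(z) = -sqrt(C1 + z^2)
 v(z) = sqrt(C1 + z^2)


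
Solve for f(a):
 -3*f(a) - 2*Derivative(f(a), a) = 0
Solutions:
 f(a) = C1*exp(-3*a/2)


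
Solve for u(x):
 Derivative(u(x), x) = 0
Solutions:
 u(x) = C1


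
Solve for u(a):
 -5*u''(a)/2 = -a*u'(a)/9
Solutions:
 u(a) = C1 + C2*erfi(sqrt(5)*a/15)


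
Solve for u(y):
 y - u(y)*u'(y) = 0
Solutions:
 u(y) = -sqrt(C1 + y^2)
 u(y) = sqrt(C1 + y^2)


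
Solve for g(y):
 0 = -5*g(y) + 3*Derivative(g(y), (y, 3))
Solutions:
 g(y) = C3*exp(3^(2/3)*5^(1/3)*y/3) + (C1*sin(3^(1/6)*5^(1/3)*y/2) + C2*cos(3^(1/6)*5^(1/3)*y/2))*exp(-3^(2/3)*5^(1/3)*y/6)


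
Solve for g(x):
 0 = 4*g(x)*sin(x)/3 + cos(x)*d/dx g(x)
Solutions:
 g(x) = C1*cos(x)^(4/3)


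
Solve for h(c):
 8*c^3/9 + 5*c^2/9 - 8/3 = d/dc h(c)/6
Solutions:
 h(c) = C1 + 4*c^4/3 + 10*c^3/9 - 16*c


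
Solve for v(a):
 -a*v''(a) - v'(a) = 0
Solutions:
 v(a) = C1 + C2*log(a)


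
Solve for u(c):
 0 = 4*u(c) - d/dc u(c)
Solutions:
 u(c) = C1*exp(4*c)


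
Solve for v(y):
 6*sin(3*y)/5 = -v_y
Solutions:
 v(y) = C1 + 2*cos(3*y)/5


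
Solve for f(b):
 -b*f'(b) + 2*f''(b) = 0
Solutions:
 f(b) = C1 + C2*erfi(b/2)


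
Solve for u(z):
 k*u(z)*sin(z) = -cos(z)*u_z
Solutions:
 u(z) = C1*exp(k*log(cos(z)))


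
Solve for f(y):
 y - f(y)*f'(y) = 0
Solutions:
 f(y) = -sqrt(C1 + y^2)
 f(y) = sqrt(C1 + y^2)


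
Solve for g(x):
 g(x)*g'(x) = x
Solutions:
 g(x) = -sqrt(C1 + x^2)
 g(x) = sqrt(C1 + x^2)


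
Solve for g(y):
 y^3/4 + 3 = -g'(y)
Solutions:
 g(y) = C1 - y^4/16 - 3*y


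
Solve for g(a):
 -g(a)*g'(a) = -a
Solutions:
 g(a) = -sqrt(C1 + a^2)
 g(a) = sqrt(C1 + a^2)


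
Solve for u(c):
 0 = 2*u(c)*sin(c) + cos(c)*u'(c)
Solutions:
 u(c) = C1*cos(c)^2


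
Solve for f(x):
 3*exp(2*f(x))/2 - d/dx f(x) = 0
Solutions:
 f(x) = log(-sqrt(-1/(C1 + 3*x)))
 f(x) = log(-1/(C1 + 3*x))/2


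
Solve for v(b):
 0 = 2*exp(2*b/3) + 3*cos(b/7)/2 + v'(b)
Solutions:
 v(b) = C1 - 3*exp(2*b/3) - 21*sin(b/7)/2


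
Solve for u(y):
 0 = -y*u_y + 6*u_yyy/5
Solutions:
 u(y) = C1 + Integral(C2*airyai(5^(1/3)*6^(2/3)*y/6) + C3*airybi(5^(1/3)*6^(2/3)*y/6), y)


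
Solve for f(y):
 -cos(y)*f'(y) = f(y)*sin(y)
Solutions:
 f(y) = C1*cos(y)


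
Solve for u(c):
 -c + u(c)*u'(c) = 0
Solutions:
 u(c) = -sqrt(C1 + c^2)
 u(c) = sqrt(C1 + c^2)


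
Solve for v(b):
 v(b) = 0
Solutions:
 v(b) = 0


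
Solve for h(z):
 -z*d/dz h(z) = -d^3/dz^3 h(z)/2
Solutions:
 h(z) = C1 + Integral(C2*airyai(2^(1/3)*z) + C3*airybi(2^(1/3)*z), z)


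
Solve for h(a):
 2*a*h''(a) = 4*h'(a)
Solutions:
 h(a) = C1 + C2*a^3


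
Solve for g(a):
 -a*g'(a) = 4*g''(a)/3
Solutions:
 g(a) = C1 + C2*erf(sqrt(6)*a/4)


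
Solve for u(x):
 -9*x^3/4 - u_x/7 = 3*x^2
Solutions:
 u(x) = C1 - 63*x^4/16 - 7*x^3


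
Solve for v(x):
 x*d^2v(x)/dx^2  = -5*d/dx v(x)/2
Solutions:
 v(x) = C1 + C2/x^(3/2)


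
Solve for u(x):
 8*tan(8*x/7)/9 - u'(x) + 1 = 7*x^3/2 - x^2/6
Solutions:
 u(x) = C1 - 7*x^4/8 + x^3/18 + x - 7*log(cos(8*x/7))/9


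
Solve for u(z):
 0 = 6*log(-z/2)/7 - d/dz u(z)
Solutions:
 u(z) = C1 + 6*z*log(-z)/7 + 6*z*(-1 - log(2))/7


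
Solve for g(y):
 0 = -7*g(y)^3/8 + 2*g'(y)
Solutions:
 g(y) = -2*sqrt(2)*sqrt(-1/(C1 + 7*y))
 g(y) = 2*sqrt(2)*sqrt(-1/(C1 + 7*y))


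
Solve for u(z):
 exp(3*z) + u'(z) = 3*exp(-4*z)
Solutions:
 u(z) = C1 - exp(3*z)/3 - 3*exp(-4*z)/4


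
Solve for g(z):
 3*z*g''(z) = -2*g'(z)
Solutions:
 g(z) = C1 + C2*z^(1/3)


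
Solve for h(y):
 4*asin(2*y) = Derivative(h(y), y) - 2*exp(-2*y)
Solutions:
 h(y) = C1 + 4*y*asin(2*y) + 2*sqrt(1 - 4*y^2) - exp(-2*y)


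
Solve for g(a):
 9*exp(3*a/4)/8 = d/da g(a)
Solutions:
 g(a) = C1 + 3*exp(3*a/4)/2


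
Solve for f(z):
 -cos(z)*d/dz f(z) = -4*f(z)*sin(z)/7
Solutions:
 f(z) = C1/cos(z)^(4/7)


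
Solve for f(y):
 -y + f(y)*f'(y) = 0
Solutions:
 f(y) = -sqrt(C1 + y^2)
 f(y) = sqrt(C1 + y^2)


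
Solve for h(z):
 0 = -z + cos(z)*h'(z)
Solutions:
 h(z) = C1 + Integral(z/cos(z), z)


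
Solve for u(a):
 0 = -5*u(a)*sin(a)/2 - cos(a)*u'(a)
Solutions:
 u(a) = C1*cos(a)^(5/2)


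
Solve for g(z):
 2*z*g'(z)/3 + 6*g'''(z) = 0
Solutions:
 g(z) = C1 + Integral(C2*airyai(-3^(1/3)*z/3) + C3*airybi(-3^(1/3)*z/3), z)


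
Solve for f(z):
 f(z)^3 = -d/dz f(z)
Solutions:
 f(z) = -sqrt(2)*sqrt(-1/(C1 - z))/2
 f(z) = sqrt(2)*sqrt(-1/(C1 - z))/2


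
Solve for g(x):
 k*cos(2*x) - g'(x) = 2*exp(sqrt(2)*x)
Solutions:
 g(x) = C1 + k*sin(2*x)/2 - sqrt(2)*exp(sqrt(2)*x)


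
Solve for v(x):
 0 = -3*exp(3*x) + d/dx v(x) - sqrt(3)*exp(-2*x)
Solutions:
 v(x) = C1 + exp(3*x) - sqrt(3)*exp(-2*x)/2


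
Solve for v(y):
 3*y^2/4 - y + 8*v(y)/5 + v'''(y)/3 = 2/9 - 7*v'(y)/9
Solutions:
 v(y) = C1*exp(5^(1/3)*y*(-35/(324 + sqrt(113551))^(1/3) + 5^(1/3)*(324 + sqrt(113551))^(1/3))/30)*sin(sqrt(3)*5^(1/3)*y*(35/(324 + sqrt(113551))^(1/3) + 5^(1/3)*(324 + sqrt(113551))^(1/3))/30) + C2*exp(5^(1/3)*y*(-35/(324 + sqrt(113551))^(1/3) + 5^(1/3)*(324 + sqrt(113551))^(1/3))/30)*cos(sqrt(3)*5^(1/3)*y*(35/(324 + sqrt(113551))^(1/3) + 5^(1/3)*(324 + sqrt(113551))^(1/3))/30) + C3*exp(-5^(1/3)*y*(-35/(324 + sqrt(113551))^(1/3) + 5^(1/3)*(324 + sqrt(113551))^(1/3))/15) - 15*y^2/32 + 415*y/384 - 10685/27648


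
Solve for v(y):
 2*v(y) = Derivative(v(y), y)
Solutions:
 v(y) = C1*exp(2*y)


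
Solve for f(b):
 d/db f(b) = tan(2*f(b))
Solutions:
 f(b) = -asin(C1*exp(2*b))/2 + pi/2
 f(b) = asin(C1*exp(2*b))/2


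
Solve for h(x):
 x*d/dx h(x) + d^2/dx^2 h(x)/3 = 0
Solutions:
 h(x) = C1 + C2*erf(sqrt(6)*x/2)


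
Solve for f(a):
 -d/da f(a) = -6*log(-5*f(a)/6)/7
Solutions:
 -7*Integral(1/(log(-_y) - log(6) + log(5)), (_y, f(a)))/6 = C1 - a


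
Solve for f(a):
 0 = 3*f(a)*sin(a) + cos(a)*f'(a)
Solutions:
 f(a) = C1*cos(a)^3


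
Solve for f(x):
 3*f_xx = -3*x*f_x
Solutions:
 f(x) = C1 + C2*erf(sqrt(2)*x/2)


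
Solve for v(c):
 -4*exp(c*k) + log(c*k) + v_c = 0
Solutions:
 v(c) = C1 - c*log(c*k) + c + Piecewise((4*exp(c*k)/k, Ne(k, 0)), (4*c, True))


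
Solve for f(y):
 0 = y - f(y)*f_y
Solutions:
 f(y) = -sqrt(C1 + y^2)
 f(y) = sqrt(C1 + y^2)


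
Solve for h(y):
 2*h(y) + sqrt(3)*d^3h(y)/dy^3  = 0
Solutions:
 h(y) = C3*exp(-2^(1/3)*3^(5/6)*y/3) + (C1*sin(6^(1/3)*y/2) + C2*cos(6^(1/3)*y/2))*exp(2^(1/3)*3^(5/6)*y/6)


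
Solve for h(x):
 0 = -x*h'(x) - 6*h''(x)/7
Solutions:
 h(x) = C1 + C2*erf(sqrt(21)*x/6)


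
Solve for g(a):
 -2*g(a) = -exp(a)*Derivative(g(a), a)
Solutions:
 g(a) = C1*exp(-2*exp(-a))


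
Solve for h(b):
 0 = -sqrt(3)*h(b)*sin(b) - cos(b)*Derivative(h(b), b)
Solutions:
 h(b) = C1*cos(b)^(sqrt(3))


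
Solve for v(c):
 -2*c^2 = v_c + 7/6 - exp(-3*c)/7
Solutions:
 v(c) = C1 - 2*c^3/3 - 7*c/6 - exp(-3*c)/21


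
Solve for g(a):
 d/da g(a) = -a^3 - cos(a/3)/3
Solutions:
 g(a) = C1 - a^4/4 - sin(a/3)


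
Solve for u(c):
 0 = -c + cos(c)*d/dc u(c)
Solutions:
 u(c) = C1 + Integral(c/cos(c), c)


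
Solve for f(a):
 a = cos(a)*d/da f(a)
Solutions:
 f(a) = C1 + Integral(a/cos(a), a)


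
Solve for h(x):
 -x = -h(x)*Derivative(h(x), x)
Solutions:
 h(x) = -sqrt(C1 + x^2)
 h(x) = sqrt(C1 + x^2)


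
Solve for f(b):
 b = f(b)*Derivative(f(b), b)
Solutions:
 f(b) = -sqrt(C1 + b^2)
 f(b) = sqrt(C1 + b^2)


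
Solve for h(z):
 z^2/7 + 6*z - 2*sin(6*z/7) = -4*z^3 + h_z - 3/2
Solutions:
 h(z) = C1 + z^4 + z^3/21 + 3*z^2 + 3*z/2 + 7*cos(6*z/7)/3


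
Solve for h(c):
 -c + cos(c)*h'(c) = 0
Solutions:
 h(c) = C1 + Integral(c/cos(c), c)


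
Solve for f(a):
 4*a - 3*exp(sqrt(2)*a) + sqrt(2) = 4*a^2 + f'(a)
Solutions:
 f(a) = C1 - 4*a^3/3 + 2*a^2 + sqrt(2)*a - 3*sqrt(2)*exp(sqrt(2)*a)/2


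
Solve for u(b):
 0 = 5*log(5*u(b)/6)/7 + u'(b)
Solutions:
 7*Integral(1/(log(_y) - log(6) + log(5)), (_y, u(b)))/5 = C1 - b


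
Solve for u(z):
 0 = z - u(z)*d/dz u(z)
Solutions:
 u(z) = -sqrt(C1 + z^2)
 u(z) = sqrt(C1 + z^2)


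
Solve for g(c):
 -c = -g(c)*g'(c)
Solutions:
 g(c) = -sqrt(C1 + c^2)
 g(c) = sqrt(C1 + c^2)


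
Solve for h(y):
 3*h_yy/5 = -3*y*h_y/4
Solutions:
 h(y) = C1 + C2*erf(sqrt(10)*y/4)


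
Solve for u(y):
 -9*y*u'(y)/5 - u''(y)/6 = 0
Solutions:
 u(y) = C1 + C2*erf(3*sqrt(15)*y/5)


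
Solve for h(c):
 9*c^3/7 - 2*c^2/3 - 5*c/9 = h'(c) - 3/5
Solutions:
 h(c) = C1 + 9*c^4/28 - 2*c^3/9 - 5*c^2/18 + 3*c/5


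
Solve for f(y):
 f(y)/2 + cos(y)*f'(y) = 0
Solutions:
 f(y) = C1*(sin(y) - 1)^(1/4)/(sin(y) + 1)^(1/4)


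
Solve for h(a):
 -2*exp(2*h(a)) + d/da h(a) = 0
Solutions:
 h(a) = log(-sqrt(-1/(C1 + 2*a))) - log(2)/2
 h(a) = log(-1/(C1 + 2*a))/2 - log(2)/2


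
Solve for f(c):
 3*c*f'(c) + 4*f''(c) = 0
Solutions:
 f(c) = C1 + C2*erf(sqrt(6)*c/4)


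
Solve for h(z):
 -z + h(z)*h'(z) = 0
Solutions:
 h(z) = -sqrt(C1 + z^2)
 h(z) = sqrt(C1 + z^2)


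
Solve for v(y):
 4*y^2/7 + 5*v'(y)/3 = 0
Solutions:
 v(y) = C1 - 4*y^3/35


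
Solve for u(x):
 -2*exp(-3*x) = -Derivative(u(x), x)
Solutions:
 u(x) = C1 - 2*exp(-3*x)/3


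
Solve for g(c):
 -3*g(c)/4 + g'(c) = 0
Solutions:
 g(c) = C1*exp(3*c/4)


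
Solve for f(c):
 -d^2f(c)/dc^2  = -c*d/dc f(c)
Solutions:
 f(c) = C1 + C2*erfi(sqrt(2)*c/2)


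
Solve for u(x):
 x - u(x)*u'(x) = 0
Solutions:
 u(x) = -sqrt(C1 + x^2)
 u(x) = sqrt(C1 + x^2)


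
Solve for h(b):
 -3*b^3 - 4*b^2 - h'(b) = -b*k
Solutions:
 h(b) = C1 - 3*b^4/4 - 4*b^3/3 + b^2*k/2


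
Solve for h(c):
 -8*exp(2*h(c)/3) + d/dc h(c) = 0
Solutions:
 h(c) = 3*log(-sqrt(-1/(C1 + 8*c))) - 3*log(2) + 3*log(6)/2
 h(c) = 3*log(-1/(C1 + 8*c))/2 - 3*log(2) + 3*log(6)/2


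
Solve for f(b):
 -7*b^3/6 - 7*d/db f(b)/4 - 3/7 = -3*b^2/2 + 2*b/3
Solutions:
 f(b) = C1 - b^4/6 + 2*b^3/7 - 4*b^2/21 - 12*b/49


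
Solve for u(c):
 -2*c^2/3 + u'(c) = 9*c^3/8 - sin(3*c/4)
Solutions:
 u(c) = C1 + 9*c^4/32 + 2*c^3/9 + 4*cos(3*c/4)/3


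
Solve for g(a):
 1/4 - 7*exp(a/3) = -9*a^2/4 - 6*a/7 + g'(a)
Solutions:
 g(a) = C1 + 3*a^3/4 + 3*a^2/7 + a/4 - 21*exp(a/3)


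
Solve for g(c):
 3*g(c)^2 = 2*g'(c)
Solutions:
 g(c) = -2/(C1 + 3*c)


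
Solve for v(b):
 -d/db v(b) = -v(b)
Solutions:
 v(b) = C1*exp(b)


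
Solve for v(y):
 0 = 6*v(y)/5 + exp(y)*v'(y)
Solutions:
 v(y) = C1*exp(6*exp(-y)/5)


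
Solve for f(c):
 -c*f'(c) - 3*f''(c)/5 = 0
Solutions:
 f(c) = C1 + C2*erf(sqrt(30)*c/6)


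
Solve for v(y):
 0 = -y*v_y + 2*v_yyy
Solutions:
 v(y) = C1 + Integral(C2*airyai(2^(2/3)*y/2) + C3*airybi(2^(2/3)*y/2), y)


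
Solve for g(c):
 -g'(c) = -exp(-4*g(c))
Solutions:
 g(c) = log(-I*(C1 + 4*c)^(1/4))
 g(c) = log(I*(C1 + 4*c)^(1/4))
 g(c) = log(-(C1 + 4*c)^(1/4))
 g(c) = log(C1 + 4*c)/4


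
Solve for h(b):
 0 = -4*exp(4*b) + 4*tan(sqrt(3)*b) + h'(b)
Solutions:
 h(b) = C1 + exp(4*b) + 4*sqrt(3)*log(cos(sqrt(3)*b))/3


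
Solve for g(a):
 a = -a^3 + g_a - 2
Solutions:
 g(a) = C1 + a^4/4 + a^2/2 + 2*a


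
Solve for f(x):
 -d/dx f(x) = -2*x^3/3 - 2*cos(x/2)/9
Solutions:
 f(x) = C1 + x^4/6 + 4*sin(x/2)/9


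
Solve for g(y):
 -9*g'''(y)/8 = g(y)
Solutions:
 g(y) = C3*exp(-2*3^(1/3)*y/3) + (C1*sin(3^(5/6)*y/3) + C2*cos(3^(5/6)*y/3))*exp(3^(1/3)*y/3)


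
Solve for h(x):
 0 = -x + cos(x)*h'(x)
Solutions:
 h(x) = C1 + Integral(x/cos(x), x)


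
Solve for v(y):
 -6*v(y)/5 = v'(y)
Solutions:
 v(y) = C1*exp(-6*y/5)


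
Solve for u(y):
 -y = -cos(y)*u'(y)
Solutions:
 u(y) = C1 + Integral(y/cos(y), y)


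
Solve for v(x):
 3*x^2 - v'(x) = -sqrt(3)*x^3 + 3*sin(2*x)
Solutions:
 v(x) = C1 + sqrt(3)*x^4/4 + x^3 + 3*cos(2*x)/2
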